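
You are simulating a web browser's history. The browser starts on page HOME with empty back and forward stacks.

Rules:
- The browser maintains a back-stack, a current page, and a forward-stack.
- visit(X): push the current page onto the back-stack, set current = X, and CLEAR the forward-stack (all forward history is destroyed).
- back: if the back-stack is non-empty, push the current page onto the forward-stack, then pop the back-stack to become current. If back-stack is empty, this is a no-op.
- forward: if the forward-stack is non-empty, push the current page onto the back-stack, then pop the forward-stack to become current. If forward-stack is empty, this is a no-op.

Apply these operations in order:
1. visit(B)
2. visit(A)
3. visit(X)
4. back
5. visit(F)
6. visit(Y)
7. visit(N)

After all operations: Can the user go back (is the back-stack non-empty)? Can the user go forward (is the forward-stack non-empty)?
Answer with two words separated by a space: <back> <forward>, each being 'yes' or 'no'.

After 1 (visit(B)): cur=B back=1 fwd=0
After 2 (visit(A)): cur=A back=2 fwd=0
After 3 (visit(X)): cur=X back=3 fwd=0
After 4 (back): cur=A back=2 fwd=1
After 5 (visit(F)): cur=F back=3 fwd=0
After 6 (visit(Y)): cur=Y back=4 fwd=0
After 7 (visit(N)): cur=N back=5 fwd=0

Answer: yes no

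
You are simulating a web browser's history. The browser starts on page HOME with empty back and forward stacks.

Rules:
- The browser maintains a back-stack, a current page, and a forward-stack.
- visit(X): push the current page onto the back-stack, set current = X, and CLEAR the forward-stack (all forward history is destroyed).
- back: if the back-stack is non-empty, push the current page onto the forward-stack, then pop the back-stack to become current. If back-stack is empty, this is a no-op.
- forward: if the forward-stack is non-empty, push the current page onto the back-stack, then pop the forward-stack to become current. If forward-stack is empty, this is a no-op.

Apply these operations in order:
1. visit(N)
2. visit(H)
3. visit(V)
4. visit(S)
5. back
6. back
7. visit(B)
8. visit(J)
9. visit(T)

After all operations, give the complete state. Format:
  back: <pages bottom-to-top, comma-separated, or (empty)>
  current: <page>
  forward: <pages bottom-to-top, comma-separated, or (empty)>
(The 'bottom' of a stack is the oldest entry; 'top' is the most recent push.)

After 1 (visit(N)): cur=N back=1 fwd=0
After 2 (visit(H)): cur=H back=2 fwd=0
After 3 (visit(V)): cur=V back=3 fwd=0
After 4 (visit(S)): cur=S back=4 fwd=0
After 5 (back): cur=V back=3 fwd=1
After 6 (back): cur=H back=2 fwd=2
After 7 (visit(B)): cur=B back=3 fwd=0
After 8 (visit(J)): cur=J back=4 fwd=0
After 9 (visit(T)): cur=T back=5 fwd=0

Answer: back: HOME,N,H,B,J
current: T
forward: (empty)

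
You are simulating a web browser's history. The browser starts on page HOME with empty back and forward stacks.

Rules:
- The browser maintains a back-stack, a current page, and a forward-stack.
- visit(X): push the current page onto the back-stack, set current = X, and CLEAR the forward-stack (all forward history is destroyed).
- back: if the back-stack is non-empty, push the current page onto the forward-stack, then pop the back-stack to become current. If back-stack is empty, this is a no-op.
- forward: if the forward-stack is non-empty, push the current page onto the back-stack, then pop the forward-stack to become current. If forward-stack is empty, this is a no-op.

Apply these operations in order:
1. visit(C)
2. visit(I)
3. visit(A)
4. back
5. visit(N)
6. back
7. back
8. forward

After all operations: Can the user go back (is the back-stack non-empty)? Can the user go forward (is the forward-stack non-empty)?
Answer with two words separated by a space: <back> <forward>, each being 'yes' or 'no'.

After 1 (visit(C)): cur=C back=1 fwd=0
After 2 (visit(I)): cur=I back=2 fwd=0
After 3 (visit(A)): cur=A back=3 fwd=0
After 4 (back): cur=I back=2 fwd=1
After 5 (visit(N)): cur=N back=3 fwd=0
After 6 (back): cur=I back=2 fwd=1
After 7 (back): cur=C back=1 fwd=2
After 8 (forward): cur=I back=2 fwd=1

Answer: yes yes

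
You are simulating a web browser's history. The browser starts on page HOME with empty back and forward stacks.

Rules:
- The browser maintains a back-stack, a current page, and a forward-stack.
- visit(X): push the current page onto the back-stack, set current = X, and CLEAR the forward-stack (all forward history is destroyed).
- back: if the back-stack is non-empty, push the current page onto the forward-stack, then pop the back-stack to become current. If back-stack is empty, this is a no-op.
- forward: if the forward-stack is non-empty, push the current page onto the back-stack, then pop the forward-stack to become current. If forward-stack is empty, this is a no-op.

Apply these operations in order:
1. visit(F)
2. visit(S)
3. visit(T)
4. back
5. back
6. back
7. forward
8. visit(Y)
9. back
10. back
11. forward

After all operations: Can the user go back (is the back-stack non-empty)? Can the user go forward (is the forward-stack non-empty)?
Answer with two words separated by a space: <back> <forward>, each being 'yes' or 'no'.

Answer: yes yes

Derivation:
After 1 (visit(F)): cur=F back=1 fwd=0
After 2 (visit(S)): cur=S back=2 fwd=0
After 3 (visit(T)): cur=T back=3 fwd=0
After 4 (back): cur=S back=2 fwd=1
After 5 (back): cur=F back=1 fwd=2
After 6 (back): cur=HOME back=0 fwd=3
After 7 (forward): cur=F back=1 fwd=2
After 8 (visit(Y)): cur=Y back=2 fwd=0
After 9 (back): cur=F back=1 fwd=1
After 10 (back): cur=HOME back=0 fwd=2
After 11 (forward): cur=F back=1 fwd=1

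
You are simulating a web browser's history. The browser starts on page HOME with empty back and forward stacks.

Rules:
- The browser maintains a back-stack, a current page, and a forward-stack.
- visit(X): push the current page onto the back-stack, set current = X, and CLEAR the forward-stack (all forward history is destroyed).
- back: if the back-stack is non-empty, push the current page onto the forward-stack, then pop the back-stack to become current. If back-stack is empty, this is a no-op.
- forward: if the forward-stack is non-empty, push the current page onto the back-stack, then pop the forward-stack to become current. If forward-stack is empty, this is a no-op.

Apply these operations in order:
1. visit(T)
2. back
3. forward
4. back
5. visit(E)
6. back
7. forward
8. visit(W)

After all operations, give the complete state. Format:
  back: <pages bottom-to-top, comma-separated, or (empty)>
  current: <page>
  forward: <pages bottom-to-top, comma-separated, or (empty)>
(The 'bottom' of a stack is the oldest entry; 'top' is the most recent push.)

Answer: back: HOME,E
current: W
forward: (empty)

Derivation:
After 1 (visit(T)): cur=T back=1 fwd=0
After 2 (back): cur=HOME back=0 fwd=1
After 3 (forward): cur=T back=1 fwd=0
After 4 (back): cur=HOME back=0 fwd=1
After 5 (visit(E)): cur=E back=1 fwd=0
After 6 (back): cur=HOME back=0 fwd=1
After 7 (forward): cur=E back=1 fwd=0
After 8 (visit(W)): cur=W back=2 fwd=0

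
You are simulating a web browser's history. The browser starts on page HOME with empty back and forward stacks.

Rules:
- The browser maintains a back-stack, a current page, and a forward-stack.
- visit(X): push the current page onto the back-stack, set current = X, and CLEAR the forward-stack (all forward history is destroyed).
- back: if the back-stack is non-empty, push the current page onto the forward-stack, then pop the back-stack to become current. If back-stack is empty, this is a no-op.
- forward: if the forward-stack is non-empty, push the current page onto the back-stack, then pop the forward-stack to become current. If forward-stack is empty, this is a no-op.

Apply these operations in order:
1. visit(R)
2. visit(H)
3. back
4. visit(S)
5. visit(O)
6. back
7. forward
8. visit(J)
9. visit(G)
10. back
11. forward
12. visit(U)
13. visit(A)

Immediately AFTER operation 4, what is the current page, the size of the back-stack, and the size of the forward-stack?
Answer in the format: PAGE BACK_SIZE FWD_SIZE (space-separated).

After 1 (visit(R)): cur=R back=1 fwd=0
After 2 (visit(H)): cur=H back=2 fwd=0
After 3 (back): cur=R back=1 fwd=1
After 4 (visit(S)): cur=S back=2 fwd=0

S 2 0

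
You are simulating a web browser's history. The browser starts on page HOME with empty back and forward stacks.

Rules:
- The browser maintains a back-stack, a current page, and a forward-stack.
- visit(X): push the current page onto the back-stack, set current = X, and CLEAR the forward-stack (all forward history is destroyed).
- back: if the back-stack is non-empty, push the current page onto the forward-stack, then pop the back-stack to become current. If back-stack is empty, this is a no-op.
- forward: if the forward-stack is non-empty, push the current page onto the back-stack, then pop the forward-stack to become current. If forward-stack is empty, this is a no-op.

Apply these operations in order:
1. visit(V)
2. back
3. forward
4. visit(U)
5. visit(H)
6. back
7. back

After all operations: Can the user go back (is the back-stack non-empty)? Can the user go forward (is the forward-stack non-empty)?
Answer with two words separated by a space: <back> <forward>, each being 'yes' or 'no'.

After 1 (visit(V)): cur=V back=1 fwd=0
After 2 (back): cur=HOME back=0 fwd=1
After 3 (forward): cur=V back=1 fwd=0
After 4 (visit(U)): cur=U back=2 fwd=0
After 5 (visit(H)): cur=H back=3 fwd=0
After 6 (back): cur=U back=2 fwd=1
After 7 (back): cur=V back=1 fwd=2

Answer: yes yes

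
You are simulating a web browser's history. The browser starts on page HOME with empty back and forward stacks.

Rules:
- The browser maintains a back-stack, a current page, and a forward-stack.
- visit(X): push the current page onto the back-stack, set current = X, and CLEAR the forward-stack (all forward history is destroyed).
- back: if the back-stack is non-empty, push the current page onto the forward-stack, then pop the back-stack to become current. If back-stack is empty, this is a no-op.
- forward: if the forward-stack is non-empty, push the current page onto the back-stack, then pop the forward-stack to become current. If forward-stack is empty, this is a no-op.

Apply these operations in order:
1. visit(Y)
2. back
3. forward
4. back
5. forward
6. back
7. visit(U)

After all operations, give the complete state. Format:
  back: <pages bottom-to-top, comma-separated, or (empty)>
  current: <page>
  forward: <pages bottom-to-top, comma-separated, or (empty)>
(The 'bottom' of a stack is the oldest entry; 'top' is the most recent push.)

After 1 (visit(Y)): cur=Y back=1 fwd=0
After 2 (back): cur=HOME back=0 fwd=1
After 3 (forward): cur=Y back=1 fwd=0
After 4 (back): cur=HOME back=0 fwd=1
After 5 (forward): cur=Y back=1 fwd=0
After 6 (back): cur=HOME back=0 fwd=1
After 7 (visit(U)): cur=U back=1 fwd=0

Answer: back: HOME
current: U
forward: (empty)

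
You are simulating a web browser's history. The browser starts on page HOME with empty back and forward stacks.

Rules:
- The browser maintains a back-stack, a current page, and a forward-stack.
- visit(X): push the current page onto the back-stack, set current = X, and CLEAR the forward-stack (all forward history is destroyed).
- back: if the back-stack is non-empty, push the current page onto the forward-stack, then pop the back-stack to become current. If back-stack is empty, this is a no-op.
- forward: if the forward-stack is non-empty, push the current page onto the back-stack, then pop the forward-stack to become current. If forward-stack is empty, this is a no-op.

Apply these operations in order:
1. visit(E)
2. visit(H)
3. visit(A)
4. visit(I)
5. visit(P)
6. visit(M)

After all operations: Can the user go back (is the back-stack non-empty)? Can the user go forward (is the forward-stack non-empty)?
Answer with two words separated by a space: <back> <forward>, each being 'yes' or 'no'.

Answer: yes no

Derivation:
After 1 (visit(E)): cur=E back=1 fwd=0
After 2 (visit(H)): cur=H back=2 fwd=0
After 3 (visit(A)): cur=A back=3 fwd=0
After 4 (visit(I)): cur=I back=4 fwd=0
After 5 (visit(P)): cur=P back=5 fwd=0
After 6 (visit(M)): cur=M back=6 fwd=0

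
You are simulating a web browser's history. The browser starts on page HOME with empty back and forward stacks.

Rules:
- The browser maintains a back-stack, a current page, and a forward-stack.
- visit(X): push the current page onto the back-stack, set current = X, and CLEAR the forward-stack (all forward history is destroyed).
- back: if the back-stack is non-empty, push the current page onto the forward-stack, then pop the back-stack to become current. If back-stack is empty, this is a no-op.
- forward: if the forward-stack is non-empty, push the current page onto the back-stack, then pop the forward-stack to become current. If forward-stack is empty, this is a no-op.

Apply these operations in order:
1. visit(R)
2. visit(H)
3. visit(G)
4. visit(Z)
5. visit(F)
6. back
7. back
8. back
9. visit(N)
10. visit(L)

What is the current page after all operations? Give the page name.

After 1 (visit(R)): cur=R back=1 fwd=0
After 2 (visit(H)): cur=H back=2 fwd=0
After 3 (visit(G)): cur=G back=3 fwd=0
After 4 (visit(Z)): cur=Z back=4 fwd=0
After 5 (visit(F)): cur=F back=5 fwd=0
After 6 (back): cur=Z back=4 fwd=1
After 7 (back): cur=G back=3 fwd=2
After 8 (back): cur=H back=2 fwd=3
After 9 (visit(N)): cur=N back=3 fwd=0
After 10 (visit(L)): cur=L back=4 fwd=0

Answer: L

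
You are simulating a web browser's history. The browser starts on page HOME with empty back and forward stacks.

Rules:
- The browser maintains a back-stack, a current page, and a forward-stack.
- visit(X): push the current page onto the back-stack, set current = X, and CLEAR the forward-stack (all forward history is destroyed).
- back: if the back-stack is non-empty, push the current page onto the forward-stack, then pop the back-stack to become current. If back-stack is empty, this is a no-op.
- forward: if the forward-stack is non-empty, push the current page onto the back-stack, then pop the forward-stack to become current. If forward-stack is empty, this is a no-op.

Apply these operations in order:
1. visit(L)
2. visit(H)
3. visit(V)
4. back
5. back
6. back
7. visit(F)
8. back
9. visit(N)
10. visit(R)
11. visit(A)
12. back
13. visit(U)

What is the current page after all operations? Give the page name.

After 1 (visit(L)): cur=L back=1 fwd=0
After 2 (visit(H)): cur=H back=2 fwd=0
After 3 (visit(V)): cur=V back=3 fwd=0
After 4 (back): cur=H back=2 fwd=1
After 5 (back): cur=L back=1 fwd=2
After 6 (back): cur=HOME back=0 fwd=3
After 7 (visit(F)): cur=F back=1 fwd=0
After 8 (back): cur=HOME back=0 fwd=1
After 9 (visit(N)): cur=N back=1 fwd=0
After 10 (visit(R)): cur=R back=2 fwd=0
After 11 (visit(A)): cur=A back=3 fwd=0
After 12 (back): cur=R back=2 fwd=1
After 13 (visit(U)): cur=U back=3 fwd=0

Answer: U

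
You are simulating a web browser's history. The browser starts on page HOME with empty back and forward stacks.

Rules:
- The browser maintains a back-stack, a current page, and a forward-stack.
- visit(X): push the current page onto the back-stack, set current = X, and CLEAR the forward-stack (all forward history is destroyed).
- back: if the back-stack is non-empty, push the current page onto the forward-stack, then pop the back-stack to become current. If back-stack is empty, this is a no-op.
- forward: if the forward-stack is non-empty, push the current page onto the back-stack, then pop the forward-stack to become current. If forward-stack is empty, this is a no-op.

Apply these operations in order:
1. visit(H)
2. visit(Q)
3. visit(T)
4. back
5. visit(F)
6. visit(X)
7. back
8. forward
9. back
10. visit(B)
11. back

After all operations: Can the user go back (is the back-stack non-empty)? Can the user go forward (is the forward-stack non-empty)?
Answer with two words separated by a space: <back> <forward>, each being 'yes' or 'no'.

After 1 (visit(H)): cur=H back=1 fwd=0
After 2 (visit(Q)): cur=Q back=2 fwd=0
After 3 (visit(T)): cur=T back=3 fwd=0
After 4 (back): cur=Q back=2 fwd=1
After 5 (visit(F)): cur=F back=3 fwd=0
After 6 (visit(X)): cur=X back=4 fwd=0
After 7 (back): cur=F back=3 fwd=1
After 8 (forward): cur=X back=4 fwd=0
After 9 (back): cur=F back=3 fwd=1
After 10 (visit(B)): cur=B back=4 fwd=0
After 11 (back): cur=F back=3 fwd=1

Answer: yes yes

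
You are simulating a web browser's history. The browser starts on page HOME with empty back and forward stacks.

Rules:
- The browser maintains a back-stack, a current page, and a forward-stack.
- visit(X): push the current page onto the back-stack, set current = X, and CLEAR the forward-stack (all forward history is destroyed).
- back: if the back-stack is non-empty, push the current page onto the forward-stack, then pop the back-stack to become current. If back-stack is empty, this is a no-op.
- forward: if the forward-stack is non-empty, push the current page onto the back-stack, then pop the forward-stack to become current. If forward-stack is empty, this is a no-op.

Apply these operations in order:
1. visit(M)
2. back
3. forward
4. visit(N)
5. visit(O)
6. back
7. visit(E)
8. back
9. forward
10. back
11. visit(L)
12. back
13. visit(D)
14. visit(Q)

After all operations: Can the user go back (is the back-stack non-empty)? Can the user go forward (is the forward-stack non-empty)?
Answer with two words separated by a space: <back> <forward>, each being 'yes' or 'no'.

After 1 (visit(M)): cur=M back=1 fwd=0
After 2 (back): cur=HOME back=0 fwd=1
After 3 (forward): cur=M back=1 fwd=0
After 4 (visit(N)): cur=N back=2 fwd=0
After 5 (visit(O)): cur=O back=3 fwd=0
After 6 (back): cur=N back=2 fwd=1
After 7 (visit(E)): cur=E back=3 fwd=0
After 8 (back): cur=N back=2 fwd=1
After 9 (forward): cur=E back=3 fwd=0
After 10 (back): cur=N back=2 fwd=1
After 11 (visit(L)): cur=L back=3 fwd=0
After 12 (back): cur=N back=2 fwd=1
After 13 (visit(D)): cur=D back=3 fwd=0
After 14 (visit(Q)): cur=Q back=4 fwd=0

Answer: yes no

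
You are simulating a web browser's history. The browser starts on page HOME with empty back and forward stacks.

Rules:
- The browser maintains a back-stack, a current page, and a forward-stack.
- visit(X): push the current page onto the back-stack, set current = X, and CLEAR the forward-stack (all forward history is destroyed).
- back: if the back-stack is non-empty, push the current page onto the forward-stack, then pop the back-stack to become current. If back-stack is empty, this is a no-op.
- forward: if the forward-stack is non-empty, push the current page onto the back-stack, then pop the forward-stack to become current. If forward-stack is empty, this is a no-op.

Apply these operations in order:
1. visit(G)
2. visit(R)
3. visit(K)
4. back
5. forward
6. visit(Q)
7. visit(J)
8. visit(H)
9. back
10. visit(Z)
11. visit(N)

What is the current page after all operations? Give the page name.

Answer: N

Derivation:
After 1 (visit(G)): cur=G back=1 fwd=0
After 2 (visit(R)): cur=R back=2 fwd=0
After 3 (visit(K)): cur=K back=3 fwd=0
After 4 (back): cur=R back=2 fwd=1
After 5 (forward): cur=K back=3 fwd=0
After 6 (visit(Q)): cur=Q back=4 fwd=0
After 7 (visit(J)): cur=J back=5 fwd=0
After 8 (visit(H)): cur=H back=6 fwd=0
After 9 (back): cur=J back=5 fwd=1
After 10 (visit(Z)): cur=Z back=6 fwd=0
After 11 (visit(N)): cur=N back=7 fwd=0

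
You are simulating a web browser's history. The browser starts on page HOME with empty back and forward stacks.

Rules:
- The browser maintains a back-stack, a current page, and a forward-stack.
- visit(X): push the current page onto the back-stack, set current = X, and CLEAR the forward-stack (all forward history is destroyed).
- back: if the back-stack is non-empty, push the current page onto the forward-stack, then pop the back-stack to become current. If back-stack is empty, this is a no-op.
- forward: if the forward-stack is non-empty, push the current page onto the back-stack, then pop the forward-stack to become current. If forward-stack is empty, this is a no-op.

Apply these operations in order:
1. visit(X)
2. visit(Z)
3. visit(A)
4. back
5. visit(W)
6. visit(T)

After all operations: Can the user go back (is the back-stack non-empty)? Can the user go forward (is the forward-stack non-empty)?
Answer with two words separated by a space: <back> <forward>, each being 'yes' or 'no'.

Answer: yes no

Derivation:
After 1 (visit(X)): cur=X back=1 fwd=0
After 2 (visit(Z)): cur=Z back=2 fwd=0
After 3 (visit(A)): cur=A back=3 fwd=0
After 4 (back): cur=Z back=2 fwd=1
After 5 (visit(W)): cur=W back=3 fwd=0
After 6 (visit(T)): cur=T back=4 fwd=0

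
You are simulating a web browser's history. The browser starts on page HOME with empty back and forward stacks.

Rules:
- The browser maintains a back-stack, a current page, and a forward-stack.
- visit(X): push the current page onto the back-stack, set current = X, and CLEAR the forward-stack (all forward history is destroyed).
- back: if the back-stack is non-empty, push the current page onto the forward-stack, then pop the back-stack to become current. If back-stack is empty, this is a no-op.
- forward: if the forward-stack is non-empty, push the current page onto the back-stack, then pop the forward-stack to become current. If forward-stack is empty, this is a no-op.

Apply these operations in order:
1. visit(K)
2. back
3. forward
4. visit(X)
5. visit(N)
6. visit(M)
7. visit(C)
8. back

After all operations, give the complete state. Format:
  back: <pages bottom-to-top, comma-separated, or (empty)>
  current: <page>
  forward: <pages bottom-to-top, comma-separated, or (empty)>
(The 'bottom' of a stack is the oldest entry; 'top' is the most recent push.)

Answer: back: HOME,K,X,N
current: M
forward: C

Derivation:
After 1 (visit(K)): cur=K back=1 fwd=0
After 2 (back): cur=HOME back=0 fwd=1
After 3 (forward): cur=K back=1 fwd=0
After 4 (visit(X)): cur=X back=2 fwd=0
After 5 (visit(N)): cur=N back=3 fwd=0
After 6 (visit(M)): cur=M back=4 fwd=0
After 7 (visit(C)): cur=C back=5 fwd=0
After 8 (back): cur=M back=4 fwd=1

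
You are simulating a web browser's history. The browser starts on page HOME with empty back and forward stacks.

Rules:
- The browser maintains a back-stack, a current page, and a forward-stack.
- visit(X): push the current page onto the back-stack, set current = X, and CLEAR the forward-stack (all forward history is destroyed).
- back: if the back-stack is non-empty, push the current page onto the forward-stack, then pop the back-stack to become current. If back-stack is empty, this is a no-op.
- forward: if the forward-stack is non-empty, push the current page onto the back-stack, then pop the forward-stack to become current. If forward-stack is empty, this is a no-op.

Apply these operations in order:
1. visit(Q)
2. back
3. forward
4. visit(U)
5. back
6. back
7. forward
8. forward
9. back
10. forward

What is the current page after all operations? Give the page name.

After 1 (visit(Q)): cur=Q back=1 fwd=0
After 2 (back): cur=HOME back=0 fwd=1
After 3 (forward): cur=Q back=1 fwd=0
After 4 (visit(U)): cur=U back=2 fwd=0
After 5 (back): cur=Q back=1 fwd=1
After 6 (back): cur=HOME back=0 fwd=2
After 7 (forward): cur=Q back=1 fwd=1
After 8 (forward): cur=U back=2 fwd=0
After 9 (back): cur=Q back=1 fwd=1
After 10 (forward): cur=U back=2 fwd=0

Answer: U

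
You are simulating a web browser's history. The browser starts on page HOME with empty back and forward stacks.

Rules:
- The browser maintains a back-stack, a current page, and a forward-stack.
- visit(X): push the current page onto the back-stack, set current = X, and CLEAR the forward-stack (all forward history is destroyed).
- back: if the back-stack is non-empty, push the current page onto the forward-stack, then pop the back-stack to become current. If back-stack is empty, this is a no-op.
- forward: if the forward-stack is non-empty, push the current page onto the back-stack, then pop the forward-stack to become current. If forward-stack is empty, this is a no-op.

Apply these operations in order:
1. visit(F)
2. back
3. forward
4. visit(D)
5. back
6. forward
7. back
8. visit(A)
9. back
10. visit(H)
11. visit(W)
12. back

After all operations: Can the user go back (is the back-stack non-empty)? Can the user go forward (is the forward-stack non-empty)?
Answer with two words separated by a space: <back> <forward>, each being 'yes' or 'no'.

After 1 (visit(F)): cur=F back=1 fwd=0
After 2 (back): cur=HOME back=0 fwd=1
After 3 (forward): cur=F back=1 fwd=0
After 4 (visit(D)): cur=D back=2 fwd=0
After 5 (back): cur=F back=1 fwd=1
After 6 (forward): cur=D back=2 fwd=0
After 7 (back): cur=F back=1 fwd=1
After 8 (visit(A)): cur=A back=2 fwd=0
After 9 (back): cur=F back=1 fwd=1
After 10 (visit(H)): cur=H back=2 fwd=0
After 11 (visit(W)): cur=W back=3 fwd=0
After 12 (back): cur=H back=2 fwd=1

Answer: yes yes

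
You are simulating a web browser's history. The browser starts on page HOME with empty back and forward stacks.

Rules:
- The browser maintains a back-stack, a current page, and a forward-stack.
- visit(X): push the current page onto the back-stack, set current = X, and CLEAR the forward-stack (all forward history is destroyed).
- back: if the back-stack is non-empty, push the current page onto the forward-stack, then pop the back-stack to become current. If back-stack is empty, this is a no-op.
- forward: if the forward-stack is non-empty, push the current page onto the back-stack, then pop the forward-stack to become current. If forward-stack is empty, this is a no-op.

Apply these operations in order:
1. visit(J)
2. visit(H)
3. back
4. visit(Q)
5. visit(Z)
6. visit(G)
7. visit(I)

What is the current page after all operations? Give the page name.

After 1 (visit(J)): cur=J back=1 fwd=0
After 2 (visit(H)): cur=H back=2 fwd=0
After 3 (back): cur=J back=1 fwd=1
After 4 (visit(Q)): cur=Q back=2 fwd=0
After 5 (visit(Z)): cur=Z back=3 fwd=0
After 6 (visit(G)): cur=G back=4 fwd=0
After 7 (visit(I)): cur=I back=5 fwd=0

Answer: I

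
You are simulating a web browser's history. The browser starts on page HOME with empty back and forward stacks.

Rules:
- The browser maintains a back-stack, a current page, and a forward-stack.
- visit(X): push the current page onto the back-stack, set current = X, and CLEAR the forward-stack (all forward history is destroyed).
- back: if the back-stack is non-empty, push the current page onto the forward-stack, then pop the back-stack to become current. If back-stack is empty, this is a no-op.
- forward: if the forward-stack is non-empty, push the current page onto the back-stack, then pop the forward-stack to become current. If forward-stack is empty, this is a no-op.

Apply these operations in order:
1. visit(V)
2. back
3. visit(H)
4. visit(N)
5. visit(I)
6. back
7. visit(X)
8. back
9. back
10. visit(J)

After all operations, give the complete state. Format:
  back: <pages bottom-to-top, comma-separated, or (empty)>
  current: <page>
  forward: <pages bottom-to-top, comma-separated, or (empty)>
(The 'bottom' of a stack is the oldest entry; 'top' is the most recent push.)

Answer: back: HOME,H
current: J
forward: (empty)

Derivation:
After 1 (visit(V)): cur=V back=1 fwd=0
After 2 (back): cur=HOME back=0 fwd=1
After 3 (visit(H)): cur=H back=1 fwd=0
After 4 (visit(N)): cur=N back=2 fwd=0
After 5 (visit(I)): cur=I back=3 fwd=0
After 6 (back): cur=N back=2 fwd=1
After 7 (visit(X)): cur=X back=3 fwd=0
After 8 (back): cur=N back=2 fwd=1
After 9 (back): cur=H back=1 fwd=2
After 10 (visit(J)): cur=J back=2 fwd=0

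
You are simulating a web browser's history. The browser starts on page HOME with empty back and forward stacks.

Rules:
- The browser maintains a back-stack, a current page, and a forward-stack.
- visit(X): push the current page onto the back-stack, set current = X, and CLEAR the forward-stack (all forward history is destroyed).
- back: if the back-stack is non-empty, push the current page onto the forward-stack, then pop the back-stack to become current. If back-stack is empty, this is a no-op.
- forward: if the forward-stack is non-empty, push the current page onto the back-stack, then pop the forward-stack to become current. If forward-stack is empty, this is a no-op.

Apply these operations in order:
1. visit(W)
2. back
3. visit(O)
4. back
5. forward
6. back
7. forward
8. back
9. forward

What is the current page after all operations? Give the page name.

Answer: O

Derivation:
After 1 (visit(W)): cur=W back=1 fwd=0
After 2 (back): cur=HOME back=0 fwd=1
After 3 (visit(O)): cur=O back=1 fwd=0
After 4 (back): cur=HOME back=0 fwd=1
After 5 (forward): cur=O back=1 fwd=0
After 6 (back): cur=HOME back=0 fwd=1
After 7 (forward): cur=O back=1 fwd=0
After 8 (back): cur=HOME back=0 fwd=1
After 9 (forward): cur=O back=1 fwd=0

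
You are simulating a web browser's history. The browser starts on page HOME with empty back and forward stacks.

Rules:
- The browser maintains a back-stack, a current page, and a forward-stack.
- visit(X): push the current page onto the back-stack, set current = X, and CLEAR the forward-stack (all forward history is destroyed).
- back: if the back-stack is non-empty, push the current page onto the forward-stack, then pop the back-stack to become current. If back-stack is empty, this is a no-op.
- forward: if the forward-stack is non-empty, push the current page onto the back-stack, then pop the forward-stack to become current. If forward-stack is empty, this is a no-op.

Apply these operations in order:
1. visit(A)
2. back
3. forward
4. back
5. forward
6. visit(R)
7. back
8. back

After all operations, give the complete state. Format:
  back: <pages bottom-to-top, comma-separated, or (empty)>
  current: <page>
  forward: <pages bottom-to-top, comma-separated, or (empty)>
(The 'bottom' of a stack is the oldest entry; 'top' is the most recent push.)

After 1 (visit(A)): cur=A back=1 fwd=0
After 2 (back): cur=HOME back=0 fwd=1
After 3 (forward): cur=A back=1 fwd=0
After 4 (back): cur=HOME back=0 fwd=1
After 5 (forward): cur=A back=1 fwd=0
After 6 (visit(R)): cur=R back=2 fwd=0
After 7 (back): cur=A back=1 fwd=1
After 8 (back): cur=HOME back=0 fwd=2

Answer: back: (empty)
current: HOME
forward: R,A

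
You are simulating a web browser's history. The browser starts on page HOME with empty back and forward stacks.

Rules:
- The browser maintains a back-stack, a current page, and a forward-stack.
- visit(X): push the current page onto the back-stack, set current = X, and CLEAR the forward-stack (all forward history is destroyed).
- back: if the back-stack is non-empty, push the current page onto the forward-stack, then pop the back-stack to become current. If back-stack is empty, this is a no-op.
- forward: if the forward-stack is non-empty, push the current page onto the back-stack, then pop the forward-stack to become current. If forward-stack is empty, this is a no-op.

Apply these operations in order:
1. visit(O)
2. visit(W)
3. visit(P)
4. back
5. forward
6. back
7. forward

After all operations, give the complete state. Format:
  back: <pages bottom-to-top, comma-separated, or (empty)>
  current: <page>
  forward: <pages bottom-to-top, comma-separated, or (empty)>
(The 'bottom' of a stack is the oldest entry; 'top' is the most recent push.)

Answer: back: HOME,O,W
current: P
forward: (empty)

Derivation:
After 1 (visit(O)): cur=O back=1 fwd=0
After 2 (visit(W)): cur=W back=2 fwd=0
After 3 (visit(P)): cur=P back=3 fwd=0
After 4 (back): cur=W back=2 fwd=1
After 5 (forward): cur=P back=3 fwd=0
After 6 (back): cur=W back=2 fwd=1
After 7 (forward): cur=P back=3 fwd=0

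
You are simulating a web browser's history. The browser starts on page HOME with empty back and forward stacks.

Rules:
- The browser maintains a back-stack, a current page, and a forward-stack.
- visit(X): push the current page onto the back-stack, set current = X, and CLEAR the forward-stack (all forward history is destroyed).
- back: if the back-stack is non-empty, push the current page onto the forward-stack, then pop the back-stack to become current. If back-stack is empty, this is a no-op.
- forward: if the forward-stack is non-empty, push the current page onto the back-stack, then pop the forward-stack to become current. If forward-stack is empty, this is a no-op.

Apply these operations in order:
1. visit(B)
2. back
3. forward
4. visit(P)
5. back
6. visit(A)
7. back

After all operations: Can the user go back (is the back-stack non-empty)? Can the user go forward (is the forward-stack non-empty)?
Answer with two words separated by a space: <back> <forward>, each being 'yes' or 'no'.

After 1 (visit(B)): cur=B back=1 fwd=0
After 2 (back): cur=HOME back=0 fwd=1
After 3 (forward): cur=B back=1 fwd=0
After 4 (visit(P)): cur=P back=2 fwd=0
After 5 (back): cur=B back=1 fwd=1
After 6 (visit(A)): cur=A back=2 fwd=0
After 7 (back): cur=B back=1 fwd=1

Answer: yes yes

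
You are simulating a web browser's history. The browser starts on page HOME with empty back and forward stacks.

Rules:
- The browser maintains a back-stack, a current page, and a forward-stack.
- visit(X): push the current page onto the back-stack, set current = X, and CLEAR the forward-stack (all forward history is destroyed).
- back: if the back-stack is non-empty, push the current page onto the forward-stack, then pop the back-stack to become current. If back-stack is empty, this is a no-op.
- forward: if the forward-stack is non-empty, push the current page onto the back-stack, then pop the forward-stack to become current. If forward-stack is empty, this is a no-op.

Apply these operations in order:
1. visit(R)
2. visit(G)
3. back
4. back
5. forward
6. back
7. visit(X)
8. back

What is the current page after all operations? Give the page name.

Answer: HOME

Derivation:
After 1 (visit(R)): cur=R back=1 fwd=0
After 2 (visit(G)): cur=G back=2 fwd=0
After 3 (back): cur=R back=1 fwd=1
After 4 (back): cur=HOME back=0 fwd=2
After 5 (forward): cur=R back=1 fwd=1
After 6 (back): cur=HOME back=0 fwd=2
After 7 (visit(X)): cur=X back=1 fwd=0
After 8 (back): cur=HOME back=0 fwd=1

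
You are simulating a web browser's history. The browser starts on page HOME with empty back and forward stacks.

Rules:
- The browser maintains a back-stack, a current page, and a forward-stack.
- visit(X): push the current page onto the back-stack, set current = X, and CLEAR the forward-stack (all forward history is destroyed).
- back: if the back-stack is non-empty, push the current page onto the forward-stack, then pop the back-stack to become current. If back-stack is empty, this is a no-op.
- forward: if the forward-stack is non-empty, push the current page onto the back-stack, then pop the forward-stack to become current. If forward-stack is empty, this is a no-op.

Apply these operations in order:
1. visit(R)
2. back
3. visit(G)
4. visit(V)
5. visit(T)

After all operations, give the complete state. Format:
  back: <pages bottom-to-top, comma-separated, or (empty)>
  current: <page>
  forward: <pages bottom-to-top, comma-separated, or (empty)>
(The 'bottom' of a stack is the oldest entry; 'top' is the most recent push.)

Answer: back: HOME,G,V
current: T
forward: (empty)

Derivation:
After 1 (visit(R)): cur=R back=1 fwd=0
After 2 (back): cur=HOME back=0 fwd=1
After 3 (visit(G)): cur=G back=1 fwd=0
After 4 (visit(V)): cur=V back=2 fwd=0
After 5 (visit(T)): cur=T back=3 fwd=0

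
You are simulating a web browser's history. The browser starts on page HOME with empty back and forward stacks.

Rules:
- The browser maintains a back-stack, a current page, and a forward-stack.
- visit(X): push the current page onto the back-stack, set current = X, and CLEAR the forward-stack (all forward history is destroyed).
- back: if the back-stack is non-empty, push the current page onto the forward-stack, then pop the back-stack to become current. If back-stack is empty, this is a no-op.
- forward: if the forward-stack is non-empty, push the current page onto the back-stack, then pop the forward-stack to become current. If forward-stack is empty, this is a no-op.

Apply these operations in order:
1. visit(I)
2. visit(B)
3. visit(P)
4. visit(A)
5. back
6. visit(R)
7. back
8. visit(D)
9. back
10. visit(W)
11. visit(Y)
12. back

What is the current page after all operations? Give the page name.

Answer: W

Derivation:
After 1 (visit(I)): cur=I back=1 fwd=0
After 2 (visit(B)): cur=B back=2 fwd=0
After 3 (visit(P)): cur=P back=3 fwd=0
After 4 (visit(A)): cur=A back=4 fwd=0
After 5 (back): cur=P back=3 fwd=1
After 6 (visit(R)): cur=R back=4 fwd=0
After 7 (back): cur=P back=3 fwd=1
After 8 (visit(D)): cur=D back=4 fwd=0
After 9 (back): cur=P back=3 fwd=1
After 10 (visit(W)): cur=W back=4 fwd=0
After 11 (visit(Y)): cur=Y back=5 fwd=0
After 12 (back): cur=W back=4 fwd=1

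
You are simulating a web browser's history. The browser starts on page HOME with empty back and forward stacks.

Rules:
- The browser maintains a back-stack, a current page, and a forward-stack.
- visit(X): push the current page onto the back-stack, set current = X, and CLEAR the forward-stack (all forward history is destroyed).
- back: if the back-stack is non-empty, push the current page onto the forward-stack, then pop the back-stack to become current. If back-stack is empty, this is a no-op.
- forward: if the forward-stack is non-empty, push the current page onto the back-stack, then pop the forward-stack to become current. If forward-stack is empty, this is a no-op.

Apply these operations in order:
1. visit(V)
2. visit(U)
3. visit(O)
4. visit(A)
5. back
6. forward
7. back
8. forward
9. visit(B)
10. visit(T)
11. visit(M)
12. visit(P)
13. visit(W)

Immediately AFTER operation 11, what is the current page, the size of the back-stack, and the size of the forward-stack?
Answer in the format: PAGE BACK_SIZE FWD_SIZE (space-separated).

After 1 (visit(V)): cur=V back=1 fwd=0
After 2 (visit(U)): cur=U back=2 fwd=0
After 3 (visit(O)): cur=O back=3 fwd=0
After 4 (visit(A)): cur=A back=4 fwd=0
After 5 (back): cur=O back=3 fwd=1
After 6 (forward): cur=A back=4 fwd=0
After 7 (back): cur=O back=3 fwd=1
After 8 (forward): cur=A back=4 fwd=0
After 9 (visit(B)): cur=B back=5 fwd=0
After 10 (visit(T)): cur=T back=6 fwd=0
After 11 (visit(M)): cur=M back=7 fwd=0

M 7 0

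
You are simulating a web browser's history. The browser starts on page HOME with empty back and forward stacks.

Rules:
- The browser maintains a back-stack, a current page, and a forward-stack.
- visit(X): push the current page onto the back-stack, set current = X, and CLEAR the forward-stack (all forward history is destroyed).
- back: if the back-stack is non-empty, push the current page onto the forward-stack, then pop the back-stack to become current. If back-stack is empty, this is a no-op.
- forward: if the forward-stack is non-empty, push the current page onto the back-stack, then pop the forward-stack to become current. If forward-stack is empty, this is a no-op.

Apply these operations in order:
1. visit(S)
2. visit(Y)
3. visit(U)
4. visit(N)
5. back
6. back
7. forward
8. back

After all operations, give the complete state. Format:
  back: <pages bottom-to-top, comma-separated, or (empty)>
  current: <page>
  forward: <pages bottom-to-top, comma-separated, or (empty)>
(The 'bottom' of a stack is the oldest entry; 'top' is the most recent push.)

After 1 (visit(S)): cur=S back=1 fwd=0
After 2 (visit(Y)): cur=Y back=2 fwd=0
After 3 (visit(U)): cur=U back=3 fwd=0
After 4 (visit(N)): cur=N back=4 fwd=0
After 5 (back): cur=U back=3 fwd=1
After 6 (back): cur=Y back=2 fwd=2
After 7 (forward): cur=U back=3 fwd=1
After 8 (back): cur=Y back=2 fwd=2

Answer: back: HOME,S
current: Y
forward: N,U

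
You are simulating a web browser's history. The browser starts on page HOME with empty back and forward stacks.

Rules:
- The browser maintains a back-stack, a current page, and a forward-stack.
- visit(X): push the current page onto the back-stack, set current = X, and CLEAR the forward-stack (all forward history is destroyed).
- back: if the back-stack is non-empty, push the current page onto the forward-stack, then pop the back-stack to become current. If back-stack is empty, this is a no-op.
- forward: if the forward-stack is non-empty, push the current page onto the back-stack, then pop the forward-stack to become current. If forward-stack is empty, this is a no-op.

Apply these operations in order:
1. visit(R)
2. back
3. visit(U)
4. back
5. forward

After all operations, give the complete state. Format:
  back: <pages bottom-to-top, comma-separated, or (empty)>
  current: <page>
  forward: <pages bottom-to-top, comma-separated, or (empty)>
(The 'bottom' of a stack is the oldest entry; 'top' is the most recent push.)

After 1 (visit(R)): cur=R back=1 fwd=0
After 2 (back): cur=HOME back=0 fwd=1
After 3 (visit(U)): cur=U back=1 fwd=0
After 4 (back): cur=HOME back=0 fwd=1
After 5 (forward): cur=U back=1 fwd=0

Answer: back: HOME
current: U
forward: (empty)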